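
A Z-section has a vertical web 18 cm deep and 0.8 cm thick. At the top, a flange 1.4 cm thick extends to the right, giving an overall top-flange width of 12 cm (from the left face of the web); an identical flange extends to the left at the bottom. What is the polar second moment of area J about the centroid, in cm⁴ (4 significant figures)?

J ≈ 4012 cm⁴

Break the section into simple shapes (no overlaps), measuring from the bottom-left corner of the bounding box.
Web: 0.8 × 18, A = 14.4 cm², y = 9 cm, Ī = 388.8 cm⁴.
Top flange (beyond web): 11.2 × 1.4, A = 15.68 cm², y = 17.3 cm, Ī = 2.56107 cm⁴.
Bottom flange (beyond web): 11.2 × 1.4, A = 15.68 cm², y = 0.7 cm, Ī = 2.56107 cm⁴.
Centroid: ȳ = ΣA·y / ΣA = 9 cm.
Transfer each piece to the centroidal x-axis using Ī + A·d² with d = y − 9:
  web: d = 0 cm → contributes +388.8 cm⁴
  top flange (beyond web): d = 8.3 cm → contributes +1082.76 cm⁴
  bottom flange (beyond web): d = -8.3 cm → contributes +1082.76 cm⁴
Total I = 2554.31 cm⁴.
For the y-axis: x̄ = 11.6 cm.
Repeating about the centroidal y-axis gives I_y = 1457.54 cm⁴.
Polar second moment: J = I_x + I_y = 4011.86 cm⁴.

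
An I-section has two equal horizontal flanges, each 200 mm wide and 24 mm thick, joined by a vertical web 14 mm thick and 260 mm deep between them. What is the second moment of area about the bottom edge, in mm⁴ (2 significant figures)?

Decompose the section into non-overlapping parts with the origin at the bottom-left of its bounding rectangle.
Bottom flange: 200 × 24, A = 4 800 mm², y = 12 mm, Ī = 230 400 mm⁴.
Web: 14 × 260, A = 3 640 mm², y = 154 mm, Ī = 20 505 333 mm⁴.
Top flange: 200 × 24, A = 4 800 mm², y = 296 mm, Ī = 230 400 mm⁴.
Transfer each piece to the base of the section using Ī + A·d² with d = y − 0:
  bottom flange: d = 12 mm → contributes +921 600 mm⁴
  web: d = 154 mm → contributes +106 831 573 mm⁴
  top flange: d = 296 mm → contributes +420 787 200 mm⁴
Total I = 528 540 373 mm⁴.

I_base ≈ 5.3 × 10⁸ mm⁴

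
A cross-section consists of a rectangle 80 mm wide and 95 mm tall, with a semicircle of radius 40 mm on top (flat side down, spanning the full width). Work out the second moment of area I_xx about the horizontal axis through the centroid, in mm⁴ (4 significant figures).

I_xx ≈ 1.385 × 10⁷ mm⁴

Decompose the section into non-overlapping parts with the origin at the bottom-left of its bounding rectangle.
Rectangular body: 80 × 95, A = 7 600 mm², y = 47.5 mm, Ī = 5 715 833 mm⁴.
Semicircular cap: semicircle r = 40, A = 2513.27 mm², y = 111.977 mm, Ī = 280 978 mm⁴.
Centroid: ȳ = ΣA·y / ΣA = 63.5232 mm.
Transfer each piece to the horizontal axis through the centroid using Ī + A·d² with d = y − 63.5232:
  rectangular body: d = -16.0232 mm → contributes +7 667 084 mm⁴
  semicircular cap: d = 48.4533 mm → contributes +6 181 450 mm⁴
Total I = 13 848 534 mm⁴.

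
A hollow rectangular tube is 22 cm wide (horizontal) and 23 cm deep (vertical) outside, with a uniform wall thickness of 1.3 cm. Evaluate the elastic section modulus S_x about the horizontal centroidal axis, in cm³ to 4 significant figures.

Decompose the section into non-overlapping parts with the origin at the bottom-left of its bounding rectangle.
Outer rectangle: 22 × 23, A = 506 cm², y = 11.5 cm, Ī = 22306.2 cm⁴.
Inner void (subtracted): 19.4 × 20.4, A = 395.76 cm², y = 11.5 cm, Ī = 13 725 cm⁴.
By symmetry the centroid is at mid-height, ȳ = 11.5 cm.
All pieces are centred on the horizontal centroidal axis, so I = ΣĪ (holes subtracted) = 8581.21 cm⁴.
Extreme fibre distance c = 11.5 cm; S = I/c = 746.192 cm³.

S_x ≈ 746.2 cm³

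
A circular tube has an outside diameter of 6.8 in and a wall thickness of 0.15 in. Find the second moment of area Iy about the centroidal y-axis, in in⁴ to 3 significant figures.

Split into non-overlapping primitives; take the origin at the lower-left of the bounding box.
Outer circle: ⌀6.8, A = 36.317 in², x = 3.4 in, Ī = 104.96 in⁴.
Bore (subtracted): ⌀6.5, A = 33.183 in², x = 3.4 in, Ī = 87.624 in⁴.
By symmetry the centroid is at mid-width, x̄ = 3.4 in.
All pieces are centred on the centroidal y-axis, so I = ΣĪ (holes subtracted) = 17.332 in⁴.

Iy ≈ 17.3 in⁴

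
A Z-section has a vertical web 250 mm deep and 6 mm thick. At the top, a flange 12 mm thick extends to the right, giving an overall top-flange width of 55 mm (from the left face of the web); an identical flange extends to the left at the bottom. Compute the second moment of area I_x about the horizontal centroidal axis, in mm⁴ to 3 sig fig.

I_x ≈ 2.45 × 10⁷ mm⁴

Split into non-overlapping primitives; take the origin at the lower-left of the bounding box.
Web: 6 × 250, A = 1 500 mm², y = 125 mm, Ī = 7 812 500 mm⁴.
Top flange (beyond web): 49 × 12, A = 588 mm², y = 244 mm, Ī = 7 056 mm⁴.
Bottom flange (beyond web): 49 × 12, A = 588 mm², y = 6 mm, Ī = 7 056 mm⁴.
Centroid: ȳ = ΣA·y / ΣA = 125 mm.
Transfer each piece to the horizontal centroidal axis using Ī + A·d² with d = y − 125:
  web: d = 0 mm → contributes +7 812 500 mm⁴
  top flange (beyond web): d = 119 mm → contributes +8 333 724 mm⁴
  bottom flange (beyond web): d = -119 mm → contributes +8 333 724 mm⁴
Total I = 24 479 948 mm⁴.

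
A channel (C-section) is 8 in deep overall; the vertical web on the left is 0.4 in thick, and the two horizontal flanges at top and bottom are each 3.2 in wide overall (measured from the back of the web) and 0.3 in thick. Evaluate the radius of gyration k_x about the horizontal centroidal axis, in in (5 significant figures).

Split into non-overlapping primitives; take the origin at the lower-left of the bounding box.
Web: 0.4 × 8, A = 3.2 in², y = 4 in, Ī = 17.06667 in⁴.
Top flange (beyond web): 2.8 × 0.3, A = 0.84 in², y = 7.85 in, Ī = 0.0063 in⁴.
Bottom flange (beyond web): 2.8 × 0.3, A = 0.84 in², y = 0.15 in, Ī = 0.0063 in⁴.
By symmetry the centroid is at mid-height, ȳ = 4 in.
Transfer each piece to the horizontal centroidal axis using Ī + A·d² with d = y − 4:
  web: d = 0 in → contributes +17.06667 in⁴
  top flange (beyond web): d = 3.85 in → contributes +12.4572 in⁴
  bottom flange (beyond web): d = -3.85 in → contributes +12.4572 in⁴
Total I = 41.98107 in⁴.
Radius of gyration: k = √(I/A) = √(41.98107 / 4.88) = 2.933032 in.

k_x ≈ 2.9330 in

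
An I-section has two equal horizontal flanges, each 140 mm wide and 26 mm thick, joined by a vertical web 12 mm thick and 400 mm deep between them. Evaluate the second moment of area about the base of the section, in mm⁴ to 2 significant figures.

Split into non-overlapping primitives; take the origin at the lower-left of the bounding box.
Bottom flange: 140 × 26, A = 3 640 mm², y = 13 mm, Ī = 205 053 mm⁴.
Web: 12 × 400, A = 4 800 mm², y = 226 mm, Ī = 64 000 000 mm⁴.
Top flange: 140 × 26, A = 3 640 mm², y = 439 mm, Ī = 205 053 mm⁴.
Transfer each piece to a horizontal axis along the bottom face using Ī + A·d² with d = y − 0:
  bottom flange: d = 13 mm → contributes +820 213 mm⁴
  web: d = 226 mm → contributes +309 164 800 mm⁴
  top flange: d = 439 mm → contributes +701 709 493 mm⁴
Total I = 1 011 694 507 mm⁴.

I_base ≈ 1.0 × 10⁹ mm⁴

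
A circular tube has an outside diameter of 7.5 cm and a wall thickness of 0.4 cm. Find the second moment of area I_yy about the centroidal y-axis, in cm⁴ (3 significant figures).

I_yy ≈ 56.4 cm⁴

Break the section into simple shapes (no overlaps), measuring from the bottom-left corner of the bounding box.
Outer circle: ⌀7.5, A = 44.179 cm², x = 3.75 cm, Ī = 155.32 cm⁴.
Bore (subtracted): ⌀6.7, A = 35.257 cm², x = 3.75 cm, Ī = 98.917 cm⁴.
By symmetry the centroid is at mid-width, x̄ = 3.75 cm.
All pieces are centred on the centroidal y-axis, so I = ΣĪ (holes subtracted) = 56.399 cm⁴.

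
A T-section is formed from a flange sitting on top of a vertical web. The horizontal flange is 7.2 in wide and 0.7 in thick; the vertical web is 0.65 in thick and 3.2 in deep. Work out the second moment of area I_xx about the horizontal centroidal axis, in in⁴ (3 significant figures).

I_xx ≈ 7.58 in⁴

Decompose the section into non-overlapping parts with the origin at the bottom-left of its bounding rectangle.
Flange: 7.2 × 0.7, A = 5.04 in², y = 3.55 in, Ī = 0.2058 in⁴.
Web: 0.65 × 3.2, A = 2.08 in², y = 1.6 in, Ī = 1.7749 in⁴.
Centroid: ȳ = ΣA·y / ΣA = 2.9803 in.
Transfer each piece to the horizontal centroidal axis using Ī + A·d² with d = y − 2.9803:
  flange: d = 0.56966 in → contributes +1.8414 in⁴
  web: d = -1.3803 in → contributes +5.738 in⁴
Total I = 7.5794 in⁴.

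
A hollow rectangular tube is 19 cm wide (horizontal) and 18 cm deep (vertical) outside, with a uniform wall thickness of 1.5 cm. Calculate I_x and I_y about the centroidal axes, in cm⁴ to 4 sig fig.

Break the section into simple shapes (no overlaps), measuring from the bottom-left corner of the bounding box.
Outer rectangle: 19 × 18, A = 342 cm², y = 9 cm, Ī = 9 234 cm⁴.
Inner void (subtracted): 16 × 15, A = 240 cm², y = 9 cm, Ī = 4 500 cm⁴.
By symmetry the centroid is at mid-height, ȳ = 9 cm.
All pieces are centred on the centroidal x-axis, so I = ΣĪ (holes subtracted) = 4 734 cm⁴.
Repeating about the centroidal y-axis gives I_y = 5168.5 cm⁴.

I_x ≈ 4734 cm⁴, I_y ≈ 5169 cm⁴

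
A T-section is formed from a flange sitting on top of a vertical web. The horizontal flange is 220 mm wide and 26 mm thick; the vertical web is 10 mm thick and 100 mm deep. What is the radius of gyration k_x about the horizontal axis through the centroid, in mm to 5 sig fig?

Break the section into simple shapes (no overlaps), measuring from the bottom-left corner of the bounding box.
Flange: 220 × 26, A = 5 720 mm², y = 113 mm, Ī = 322226.7 mm⁴.
Web: 10 × 100, A = 1 000 mm², y = 50 mm, Ī = 833333.3 mm⁴.
Centroid: ȳ = ΣA·y / ΣA = 103.625 mm.
Transfer each piece to the horizontal axis through the centroid using Ī + A·d² with d = y − 103.625:
  flange: d = 9.375 mm → contributes +824 961 mm⁴
  web: d = -53.625 mm → contributes +3 708 974 mm⁴
Total I = 4 533 935 mm⁴.
Radius of gyration: k = √(I/A) = √(4 533 935 / 6 720) = 25.97485 mm.

k_x ≈ 25.975 mm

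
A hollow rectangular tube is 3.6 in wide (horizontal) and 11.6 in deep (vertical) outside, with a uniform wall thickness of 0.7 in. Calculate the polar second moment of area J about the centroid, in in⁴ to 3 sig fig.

J ≈ 310 in⁴

Decompose the section into non-overlapping parts with the origin at the bottom-left of its bounding rectangle.
Outer rectangle: 3.6 × 11.6, A = 41.76 in², y = 5.8 in, Ī = 468.27 in⁴.
Inner void (subtracted): 2.2 × 10.2, A = 22.44 in², y = 5.8 in, Ī = 194.55 in⁴.
By symmetry the centroid is at mid-height, ȳ = 5.8 in.
All pieces are centred on the centroidal x-axis, so I = ΣĪ (holes subtracted) = 273.71 in⁴.
Repeating about the centroidal y-axis gives I_y = 36.05 in⁴.
Polar second moment: J = I_x + I_y = 309.76 in⁴.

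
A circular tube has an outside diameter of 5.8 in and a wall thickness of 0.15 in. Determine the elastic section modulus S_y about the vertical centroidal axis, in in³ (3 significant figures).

Break the section into simple shapes (no overlaps), measuring from the bottom-left corner of the bounding box.
Outer circle: ⌀5.8, A = 26.421 in², x = 2.9 in, Ī = 55.55 in⁴.
Bore (subtracted): ⌀5.5, A = 23.758 in², x = 2.9 in, Ī = 44.918 in⁴.
By symmetry the centroid is at mid-width, x̄ = 2.9 in.
All pieces are centred on the vertical centroidal axis, so I = ΣĪ (holes subtracted) = 10.632 in⁴.
Extreme fibre distance c = 2.9 in; S = I/c = 3.6661 in³.

S_y ≈ 3.67 in³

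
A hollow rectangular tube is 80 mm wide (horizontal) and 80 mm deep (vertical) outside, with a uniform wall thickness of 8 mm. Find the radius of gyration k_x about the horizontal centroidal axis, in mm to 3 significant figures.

Treat the section as a set of non-overlapping primitives; coordinates are from the bounding-box lower-left.
Outer rectangle: 80 × 80, A = 6 400 mm², y = 40 mm, Ī = 3 413 333 mm⁴.
Inner void (subtracted): 64 × 64, A = 4 096 mm², y = 40 mm, Ī = 1 398 101 mm⁴.
By symmetry the centroid is at mid-height, ȳ = 40 mm.
All pieces are centred on the horizontal centroidal axis, so I = ΣĪ (holes subtracted) = 2 015 232 mm⁴.
Radius of gyration: k = √(I/A) = √(2 015 232 / 2 304) = 29.575 mm.

k_x ≈ 29.6 mm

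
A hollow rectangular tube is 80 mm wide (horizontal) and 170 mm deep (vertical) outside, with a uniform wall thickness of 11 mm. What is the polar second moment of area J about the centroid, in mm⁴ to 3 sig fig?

J ≈ 2.19 × 10⁷ mm⁴

Treat the section as a set of non-overlapping primitives; coordinates are from the bounding-box lower-left.
Outer rectangle: 80 × 170, A = 13 600 mm², y = 85 mm, Ī = 32 753 333 mm⁴.
Inner void (subtracted): 58 × 148, A = 8 584 mm², y = 85 mm, Ī = 15 668 661 mm⁴.
By symmetry the centroid is at mid-height, ȳ = 85 mm.
All pieces are centred on the centroidal x-axis, so I = ΣĪ (holes subtracted) = 17 084 672 mm⁴.
Repeating about the centroidal y-axis gives I_y = 4 846 952 mm⁴.
Polar second moment: J = I_x + I_y = 21 931 624 mm⁴.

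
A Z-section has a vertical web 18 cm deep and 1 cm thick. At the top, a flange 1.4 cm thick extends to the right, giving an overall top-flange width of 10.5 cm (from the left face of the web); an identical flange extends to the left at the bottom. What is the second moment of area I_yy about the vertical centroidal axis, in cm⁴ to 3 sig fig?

I_yy ≈ 935 cm⁴

Treat the section as a set of non-overlapping primitives; coordinates are from the bounding-box lower-left.
Web: 1 × 18, A = 18 cm², x = 10 cm, Ī = 1.5 cm⁴.
Top flange (beyond web): 9.5 × 1.4, A = 13.3 cm², x = 15.25 cm, Ī = 100.03 cm⁴.
Bottom flange (beyond web): 9.5 × 1.4, A = 13.3 cm², x = 4.75 cm, Ī = 100.03 cm⁴.
Centroid: x̄ = ΣA·x / ΣA = 10 cm.
Transfer each piece to the vertical centroidal axis using Ī + A·d² with d = x − 10:
  web: d = 0 cm → contributes +1.5 cm⁴
  top flange (beyond web): d = 5.25 cm → contributes +466.61 cm⁴
  bottom flange (beyond web): d = -5.25 cm → contributes +466.61 cm⁴
Total I = 934.72 cm⁴.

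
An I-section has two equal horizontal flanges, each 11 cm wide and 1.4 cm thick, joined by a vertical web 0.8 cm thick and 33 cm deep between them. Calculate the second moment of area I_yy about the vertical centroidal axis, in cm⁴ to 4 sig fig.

Decompose the section into non-overlapping parts with the origin at the bottom-left of its bounding rectangle.
Bottom flange: 11 × 1.4, A = 15.4 cm², x = 5.5 cm, Ī = 155.283 cm⁴.
Web: 0.8 × 33, A = 26.4 cm², x = 5.5 cm, Ī = 1.408 cm⁴.
Top flange: 11 × 1.4, A = 15.4 cm², x = 5.5 cm, Ī = 155.283 cm⁴.
By symmetry the centroid is at mid-width, x̄ = 5.5 cm.
All pieces are centred on the vertical centroidal axis, so I = ΣĪ = 311.975 cm⁴.

I_yy ≈ 312.0 cm⁴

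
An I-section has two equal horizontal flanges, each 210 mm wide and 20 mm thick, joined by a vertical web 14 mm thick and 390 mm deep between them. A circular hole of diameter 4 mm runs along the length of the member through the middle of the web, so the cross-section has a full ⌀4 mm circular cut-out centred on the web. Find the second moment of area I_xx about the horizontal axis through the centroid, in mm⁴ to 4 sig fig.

I_xx ≈ 4.225 × 10⁸ mm⁴

Break the section into simple shapes (no overlaps), measuring from the bottom-left corner of the bounding box.
Bottom flange: 210 × 20, A = 4 200 mm², y = 10 mm, Ī = 140 000 mm⁴.
Web: 14 × 390, A = 5 460 mm², y = 215 mm, Ī = 69 205 500 mm⁴.
Top flange: 210 × 20, A = 4 200 mm², y = 420 mm, Ī = 140 000 mm⁴.
Hole (subtracted): ⌀4, A = 12.5664 mm², y = 215 mm, Ī = 12.5664 mm⁴.
By symmetry the centroid is at mid-height, ȳ = 215 mm.
Transfer each piece to the horizontal axis through the centroid using Ī + A·d² with d = y − 215:
  bottom flange: d = -205 mm → contributes +176 645 000 mm⁴
  web: d = 0 mm → contributes +69 205 500 mm⁴
  top flange: d = 205 mm → contributes +176 645 000 mm⁴
  hole: d = 0 mm → contributes −12.5664 mm⁴
Total I = 422 495 487 mm⁴.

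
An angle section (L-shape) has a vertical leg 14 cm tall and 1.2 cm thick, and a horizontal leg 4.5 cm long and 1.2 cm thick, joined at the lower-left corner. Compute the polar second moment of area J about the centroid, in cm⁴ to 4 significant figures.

Decompose the section into non-overlapping parts with the origin at the bottom-left of its bounding rectangle.
Vertical leg: 1.2 × 14, A = 16.8 cm², y = 7 cm, Ī = 274.4 cm⁴.
Horizontal leg (remainder): 3.3 × 1.2, A = 3.96 cm², y = 0.6 cm, Ī = 0.4752 cm⁴.
Centroid: ȳ = ΣA·y / ΣA = 5.77919 cm.
Transfer each piece to the centroidal x-axis using Ī + A·d² with d = y − 5.77919:
  vertical leg: d = 1.22081 cm → contributes +299.438 cm⁴
  horizontal leg (remainder): d = -5.17919 cm → contributes +106.698 cm⁴
Total I = 406.137 cm⁴.
For the y-axis: x̄ = 1.02919 cm.
Repeating about the centroidal y-axis gives I_y = 21.8331 cm⁴.
Polar second moment: J = I_x + I_y = 427.97 cm⁴.

J ≈ 428.0 cm⁴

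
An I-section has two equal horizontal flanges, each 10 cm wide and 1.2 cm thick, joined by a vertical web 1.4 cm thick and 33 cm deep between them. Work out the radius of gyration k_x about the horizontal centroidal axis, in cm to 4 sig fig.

k_x ≈ 12.64 cm

Break the section into simple shapes (no overlaps), measuring from the bottom-left corner of the bounding box.
Bottom flange: 10 × 1.2, A = 12 cm², y = 0.6 cm, Ī = 1.44 cm⁴.
Web: 1.4 × 33, A = 46.2 cm², y = 17.7 cm, Ī = 4192.65 cm⁴.
Top flange: 10 × 1.2, A = 12 cm², y = 34.8 cm, Ī = 1.44 cm⁴.
By symmetry the centroid is at mid-height, ȳ = 17.7 cm.
Transfer each piece to the horizontal centroidal axis using Ī + A·d² with d = y − 17.7:
  bottom flange: d = -17.1 cm → contributes +3510.36 cm⁴
  web: d = 0 cm → contributes +4192.65 cm⁴
  top flange: d = 17.1 cm → contributes +3510.36 cm⁴
Total I = 11213.4 cm⁴.
Radius of gyration: k = √(I/A) = √(11213.4 / 70.2) = 12.6386 cm.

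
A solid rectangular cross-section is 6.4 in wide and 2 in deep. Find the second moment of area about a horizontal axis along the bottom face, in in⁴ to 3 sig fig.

The section: 6.4 × 2, A = 12.8 in², y = 1 in, Ī = 4.2667 in⁴.
Transfer it to the base of the section using Ī + A·d² with d = y − 0:
  the section: d = 1 in → contributes +17.067 in⁴
Total I = 17.067 in⁴.

I_base ≈ 17.1 in⁴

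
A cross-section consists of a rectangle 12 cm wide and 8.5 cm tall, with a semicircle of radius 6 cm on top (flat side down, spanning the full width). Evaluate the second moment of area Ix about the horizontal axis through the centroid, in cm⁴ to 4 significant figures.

Treat the section as a set of non-overlapping primitives; coordinates are from the bounding-box lower-left.
Rectangular body: 12 × 8.5, A = 102 cm², y = 4.25 cm, Ī = 614.125 cm⁴.
Semicircular cap: semicircle r = 6, A = 56.5487 cm², y = 11.0465 cm, Ī = 142.245 cm⁴.
Centroid: ȳ = ΣA·y / ΣA = 6.67406 cm.
Transfer each piece to the horizontal axis through the centroid using Ī + A·d² with d = y − 6.67406:
  rectangular body: d = -2.42406 cm → contributes +1213.48 cm⁴
  semicircular cap: d = 4.37242 cm → contributes +1223.34 cm⁴
Total I = 2436.83 cm⁴.

Ix ≈ 2437 cm⁴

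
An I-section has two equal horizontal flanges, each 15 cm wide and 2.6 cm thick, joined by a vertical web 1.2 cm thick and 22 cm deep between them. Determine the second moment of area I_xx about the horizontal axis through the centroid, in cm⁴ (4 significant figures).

I_xx ≈ 1.291 × 10⁴ cm⁴

Split into non-overlapping primitives; take the origin at the lower-left of the bounding box.
Bottom flange: 15 × 2.6, A = 39 cm², y = 1.3 cm, Ī = 21.97 cm⁴.
Web: 1.2 × 22, A = 26.4 cm², y = 13.6 cm, Ī = 1064.8 cm⁴.
Top flange: 15 × 2.6, A = 39 cm², y = 25.9 cm, Ī = 21.97 cm⁴.
By symmetry the centroid is at mid-height, ȳ = 13.6 cm.
Transfer each piece to the horizontal axis through the centroid using Ī + A·d² with d = y − 13.6:
  bottom flange: d = -12.3 cm → contributes +5922.28 cm⁴
  web: d = 0 cm → contributes +1064.8 cm⁴
  top flange: d = 12.3 cm → contributes +5922.28 cm⁴
Total I = 12909.4 cm⁴.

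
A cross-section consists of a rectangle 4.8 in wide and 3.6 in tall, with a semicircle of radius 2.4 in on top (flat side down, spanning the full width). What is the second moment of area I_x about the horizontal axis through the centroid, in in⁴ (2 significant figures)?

I_x ≈ 69 in⁴

Split into non-overlapping primitives; take the origin at the lower-left of the bounding box.
Rectangular body: 4.8 × 3.6, A = 17.28 in², y = 1.8 in, Ī = 18.66 in⁴.
Semicircular cap: semicircle r = 2.4, A = 9.048 in², y = 4.619 in, Ī = 3.641 in⁴.
Centroid: ȳ = ΣA·y / ΣA = 2.769 in.
Transfer each piece to the horizontal axis through the centroid using Ī + A·d² with d = y − 2.769:
  rectangular body: d = -0.9686 in → contributes +34.88 in⁴
  semicircular cap: d = 1.85 in → contributes +34.61 in⁴
Total I = 69.48 in⁴.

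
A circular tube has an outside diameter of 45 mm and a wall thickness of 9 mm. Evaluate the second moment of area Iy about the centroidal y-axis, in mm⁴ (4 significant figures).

Split into non-overlapping primitives; take the origin at the lower-left of the bounding box.
Outer circle: ⌀45, A = 1590.43 mm², x = 22.5 mm, Ī = 201 289 mm⁴.
Bore (subtracted): ⌀27, A = 572.555 mm², x = 22.5 mm, Ī = 26 087 mm⁴.
By symmetry the centroid is at mid-width, x̄ = 22.5 mm.
All pieces are centred on the centroidal y-axis, so I = ΣĪ (holes subtracted) = 175 202 mm⁴.

Iy ≈ 1.752 × 10⁵ mm⁴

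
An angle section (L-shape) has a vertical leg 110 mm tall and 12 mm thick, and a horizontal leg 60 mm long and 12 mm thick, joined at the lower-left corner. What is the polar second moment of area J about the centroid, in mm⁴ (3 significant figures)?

J ≈ 2.79 × 10⁶ mm⁴

Decompose the section into non-overlapping parts with the origin at the bottom-left of its bounding rectangle.
Vertical leg: 12 × 110, A = 1 320 mm², y = 55 mm, Ī = 1 331 000 mm⁴.
Horizontal leg (remainder): 48 × 12, A = 576 mm², y = 6 mm, Ī = 6 912 mm⁴.
Centroid: ȳ = ΣA·y / ΣA = 40.114 mm.
Transfer each piece to the centroidal x-axis using Ī + A·d² with d = y − 40.114:
  vertical leg: d = 14.886 mm → contributes +1 623 506 mm⁴
  horizontal leg (remainder): d = -34.114 mm → contributes +677 238 mm⁴
Total I = 2 300 743 mm⁴.
For the y-axis: x̄ = 15.114 mm.
Repeating about the centroidal y-axis gives I_y = 487 343 mm⁴.
Polar second moment: J = I_x + I_y = 2 788 087 mm⁴.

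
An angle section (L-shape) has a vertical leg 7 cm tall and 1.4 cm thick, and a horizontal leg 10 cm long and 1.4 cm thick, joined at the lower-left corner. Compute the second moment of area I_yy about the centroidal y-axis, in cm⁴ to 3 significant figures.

I_yy ≈ 211 cm⁴

Break the section into simple shapes (no overlaps), measuring from the bottom-left corner of the bounding box.
Vertical leg: 1.4 × 7, A = 9.8 cm², x = 0.7 cm, Ī = 1.6007 cm⁴.
Horizontal leg (remainder): 8.6 × 1.4, A = 12.04 cm², x = 5.7 cm, Ī = 74.207 cm⁴.
Centroid: x̄ = ΣA·x / ΣA = 3.4564 cm.
Transfer each piece to the centroidal y-axis using Ī + A·d² with d = x − 3.4564:
  vertical leg: d = -2.7564 cm → contributes +76.059 cm⁴
  horizontal leg (remainder): d = 2.2436 cm → contributes +134.81 cm⁴
Total I = 210.87 cm⁴.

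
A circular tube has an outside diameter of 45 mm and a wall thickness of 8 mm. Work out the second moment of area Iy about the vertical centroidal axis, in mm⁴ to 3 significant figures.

Break the section into simple shapes (no overlaps), measuring from the bottom-left corner of the bounding box.
Outer circle: ⌀45, A = 1590.4 mm², x = 22.5 mm, Ī = 201 289 mm⁴.
Bore (subtracted): ⌀29, A = 660.52 mm², x = 22.5 mm, Ī = 34 719 mm⁴.
By symmetry the centroid is at mid-width, x̄ = 22.5 mm.
All pieces are centred on the vertical centroidal axis, so I = ΣĪ (holes subtracted) = 166 570 mm⁴.

Iy ≈ 1.67 × 10⁵ mm⁴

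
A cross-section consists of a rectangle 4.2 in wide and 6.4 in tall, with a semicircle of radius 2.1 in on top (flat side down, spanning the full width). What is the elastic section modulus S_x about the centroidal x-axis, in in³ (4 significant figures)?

S_x ≈ 41.71 in³

Break the section into simple shapes (no overlaps), measuring from the bottom-left corner of the bounding box.
Rectangular body: 4.2 × 6.4, A = 26.88 in², y = 3.2 in, Ī = 91.7504 in⁴.
Semicircular cap: semicircle r = 2.1, A = 6.92721 in², y = 7.29127 in, Ī = 2.13456 in⁴.
Centroid: ȳ = ΣA·y / ΣA = 4.03831 in.
Transfer each piece to the centroidal x-axis using Ī + A·d² with d = y − 4.03831:
  rectangular body: d = -0.838315 in → contributes +110.641 in⁴
  semicircular cap: d = 3.25295 in → contributes +75.4363 in⁴
Total I = 186.077 in⁴.
Extreme fibre distance c = 4.46169 in; S = I/c = 41.7056 in³.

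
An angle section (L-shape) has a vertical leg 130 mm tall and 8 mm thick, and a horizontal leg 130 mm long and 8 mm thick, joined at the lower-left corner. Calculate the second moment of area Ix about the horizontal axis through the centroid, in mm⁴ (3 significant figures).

Decompose the section into non-overlapping parts with the origin at the bottom-left of its bounding rectangle.
Vertical leg: 8 × 130, A = 1 040 mm², y = 65 mm, Ī = 1 464 667 mm⁴.
Horizontal leg (remainder): 122 × 8, A = 976 mm², y = 4 mm, Ī = 5205.3 mm⁴.
Centroid: ȳ = ΣA·y / ΣA = 35.468 mm.
Transfer each piece to the horizontal axis through the centroid using Ī + A·d² with d = y − 35.468:
  vertical leg: d = 29.532 mm → contributes +2 371 676 mm⁴
  horizontal leg (remainder): d = -31.468 mm → contributes +971 690 mm⁴
Total I = 3 343 366 mm⁴.

Ix ≈ 3.34 × 10⁶ mm⁴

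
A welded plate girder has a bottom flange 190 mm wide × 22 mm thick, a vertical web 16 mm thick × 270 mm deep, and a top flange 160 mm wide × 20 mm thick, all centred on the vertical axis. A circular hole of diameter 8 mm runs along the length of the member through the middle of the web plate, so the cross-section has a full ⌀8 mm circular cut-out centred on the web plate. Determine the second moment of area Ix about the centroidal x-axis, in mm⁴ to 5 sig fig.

Ix ≈ 1.8106 × 10⁸ mm⁴

Decompose the section into non-overlapping parts with the origin at the bottom-left of its bounding rectangle.
Bottom plate: 190 × 22, A = 4 180 mm², y = 11 mm, Ī = 168593.3 mm⁴.
Web plate: 16 × 270, A = 4 320 mm², y = 157 mm, Ī = 26 244 000 mm⁴.
Top plate: 160 × 20, A = 3 200 mm², y = 302 mm, Ī = 106666.7 mm⁴.
Hole (subtracted): ⌀8, A = 50.26548 mm², y = 157 mm, Ī = 201.0619 mm⁴.
Centroid: ȳ = ΣA·y / ΣA = 144.4435 mm.
Transfer each piece to the centroidal x-axis using Ī + A·d² with d = y − 144.4435:
  bottom plate: d = -133.4435 mm → contributes +74 602 544 mm⁴
  web plate: d = 12.55651 mm → contributes +26 925 117 mm⁴
  top plate: d = 157.5565 mm → contributes +79 543 638 mm⁴
  hole: d = 12.55651 mm → contributes −8126.216 mm⁴
Total I = 181 063 173 mm⁴.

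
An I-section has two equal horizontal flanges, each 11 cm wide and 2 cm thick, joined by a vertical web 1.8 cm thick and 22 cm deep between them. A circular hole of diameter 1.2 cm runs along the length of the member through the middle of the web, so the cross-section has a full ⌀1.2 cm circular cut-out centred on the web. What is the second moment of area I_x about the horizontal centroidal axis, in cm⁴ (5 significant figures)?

I_x ≈ 7947.8 cm⁴

Break the section into simple shapes (no overlaps), measuring from the bottom-left corner of the bounding box.
Bottom flange: 11 × 2, A = 22 cm², y = 1 cm, Ī = 7.333333 cm⁴.
Web: 1.8 × 22, A = 39.6 cm², y = 13 cm, Ī = 1597.2 cm⁴.
Top flange: 11 × 2, A = 22 cm², y = 25 cm, Ī = 7.333333 cm⁴.
Hole (subtracted): ⌀1.2, A = 1.130973 cm², y = 13 cm, Ī = 0.1017876 cm⁴.
By symmetry the centroid is at mid-height, ȳ = 13 cm.
Transfer each piece to the horizontal centroidal axis using Ī + A·d² with d = y − 13:
  bottom flange: d = -12 cm → contributes +3175.333 cm⁴
  web: d = 0 cm → contributes +1597.2 cm⁴
  top flange: d = 12 cm → contributes +3175.333 cm⁴
  hole: d = 0 cm → contributes −0.1017876 cm⁴
Total I = 7947.765 cm⁴.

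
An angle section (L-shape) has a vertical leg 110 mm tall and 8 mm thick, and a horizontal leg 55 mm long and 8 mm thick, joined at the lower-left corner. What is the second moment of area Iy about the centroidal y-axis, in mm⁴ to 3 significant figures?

Iy ≈ 2.73 × 10⁵ mm⁴

Decompose the section into non-overlapping parts with the origin at the bottom-left of its bounding rectangle.
Vertical leg: 8 × 110, A = 880 mm², x = 4 mm, Ī = 4693.3 mm⁴.
Horizontal leg (remainder): 47 × 8, A = 376 mm², x = 31.5 mm, Ī = 69 215 mm⁴.
Centroid: x̄ = ΣA·x / ΣA = 12.232 mm.
Transfer each piece to the centroidal y-axis using Ī + A·d² with d = x − 12.232:
  vertical leg: d = -8.2325 mm → contributes +64 334 mm⁴
  horizontal leg (remainder): d = 19.268 mm → contributes +208 801 mm⁴
Total I = 273 135 mm⁴.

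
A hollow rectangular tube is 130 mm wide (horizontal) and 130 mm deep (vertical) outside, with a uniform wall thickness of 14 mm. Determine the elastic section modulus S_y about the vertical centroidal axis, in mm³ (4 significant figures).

Break the section into simple shapes (no overlaps), measuring from the bottom-left corner of the bounding box.
Outer rectangle: 130 × 130, A = 16 900 mm², x = 65 mm, Ī = 23 800 833 mm⁴.
Inner void (subtracted): 102 × 102, A = 10 404 mm², x = 65 mm, Ī = 9 020 268 mm⁴.
By symmetry the centroid is at mid-width, x̄ = 65 mm.
All pieces are centred on the vertical centroidal axis, so I = ΣĪ (holes subtracted) = 14 780 565 mm⁴.
Extreme fibre distance c = 65 mm; S = I/c = 227 393 mm³.

S_y ≈ 2.274 × 10⁵ mm³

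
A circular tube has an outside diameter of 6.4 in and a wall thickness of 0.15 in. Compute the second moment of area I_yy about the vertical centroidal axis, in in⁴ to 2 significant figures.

I_yy ≈ 14 in⁴

Break the section into simple shapes (no overlaps), measuring from the bottom-left corner of the bounding box.
Outer circle: ⌀6.4, A = 32.17 in², x = 3.2 in, Ī = 82.35 in⁴.
Bore (subtracted): ⌀6.1, A = 29.22 in², x = 3.2 in, Ī = 67.97 in⁴.
By symmetry the centroid is at mid-width, x̄ = 3.2 in.
All pieces are centred on the vertical centroidal axis, so I = ΣĪ (holes subtracted) = 14.39 in⁴.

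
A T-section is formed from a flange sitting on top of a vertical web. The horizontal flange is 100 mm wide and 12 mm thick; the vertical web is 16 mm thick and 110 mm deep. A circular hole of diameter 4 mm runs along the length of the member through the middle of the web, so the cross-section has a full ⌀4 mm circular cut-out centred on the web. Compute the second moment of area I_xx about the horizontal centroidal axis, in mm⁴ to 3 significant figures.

I_xx ≈ 4.44 × 10⁶ mm⁴

Decompose the section into non-overlapping parts with the origin at the bottom-left of its bounding rectangle.
Flange: 100 × 12, A = 1 200 mm², y = 116 mm, Ī = 14 400 mm⁴.
Web: 16 × 110, A = 1 760 mm², y = 55 mm, Ī = 1 774 667 mm⁴.
Hole (subtracted): ⌀4, A = 12.566 mm², y = 55 mm, Ī = 12.566 mm⁴.
Centroid: ȳ = ΣA·y / ΣA = 79.835 mm.
Transfer each piece to the horizontal centroidal axis using Ī + A·d² with d = y − 79.835:
  flange: d = 36.165 mm → contributes +1 583 874 mm⁴
  web: d = -24.835 mm → contributes +2 860 209 mm⁴
  hole: d = -24.835 mm → contributes −7763.3 mm⁴
Total I = 4 436 320 mm⁴.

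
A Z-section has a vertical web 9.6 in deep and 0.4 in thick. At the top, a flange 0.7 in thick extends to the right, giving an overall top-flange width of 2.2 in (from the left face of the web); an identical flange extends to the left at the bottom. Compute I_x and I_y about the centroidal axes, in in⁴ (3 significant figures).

I_x ≈ 79.5 in⁴, I_y ≈ 3.78 in⁴

Break the section into simple shapes (no overlaps), measuring from the bottom-left corner of the bounding box.
Web: 0.4 × 9.6, A = 3.84 in², y = 4.8 in, Ī = 29.491 in⁴.
Top flange (beyond web): 1.8 × 0.7, A = 1.26 in², y = 9.25 in, Ī = 0.05145 in⁴.
Bottom flange (beyond web): 1.8 × 0.7, A = 1.26 in², y = 0.35 in, Ī = 0.05145 in⁴.
Centroid: ȳ = ΣA·y / ΣA = 4.8 in.
Transfer each piece to the centroidal x-axis using Ī + A·d² with d = y − 4.8:
  web: d = 0 in → contributes +29.491 in⁴
  top flange (beyond web): d = 4.45 in → contributes +25.003 in⁴
  bottom flange (beyond web): d = -4.45 in → contributes +25.003 in⁴
Total I = 79.496 in⁴.
For the y-axis: x̄ = 2 in.
Repeating about the centroidal y-axis gives I_y = 3.7808 in⁴.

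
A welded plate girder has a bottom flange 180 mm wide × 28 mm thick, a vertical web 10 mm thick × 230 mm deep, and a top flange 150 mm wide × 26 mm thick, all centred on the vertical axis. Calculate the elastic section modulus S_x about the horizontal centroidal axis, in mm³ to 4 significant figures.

Break the section into simple shapes (no overlaps), measuring from the bottom-left corner of the bounding box.
Bottom plate: 180 × 28, A = 5 040 mm², y = 14 mm, Ī = 329 280 mm⁴.
Web plate: 10 × 230, A = 2 300 mm², y = 143 mm, Ī = 10 139 167 mm⁴.
Top plate: 150 × 26, A = 3 900 mm², y = 271 mm, Ī = 219 700 mm⁴.
Centroid: ȳ = ΣA·y / ΣA = 129.569 mm.
Transfer each piece to the horizontal centroidal axis using Ī + A·d² with d = y − 129.569:
  bottom plate: d = -115.569 mm → contributes +67 644 957 mm⁴
  web plate: d = 13.4306 mm → contributes +10 554 043 mm⁴
  top plate: d = 141.431 mm → contributes +78 229 903 mm⁴
Total I = 156 428 903 mm⁴.
Extreme fibre distance c = 154.431 mm; S = I/c = 1 012 940 mm³.

S_x ≈ 1.013 × 10⁶ mm³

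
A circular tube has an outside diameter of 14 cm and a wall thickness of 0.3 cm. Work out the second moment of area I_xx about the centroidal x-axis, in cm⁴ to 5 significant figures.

I_xx ≈ 303.08 cm⁴

Treat the section as a set of non-overlapping primitives; coordinates are from the bounding-box lower-left.
Outer circle: ⌀14, A = 153.938 cm², y = 7 cm, Ī = 1885.741 cm⁴.
Bore (subtracted): ⌀13.4, A = 141.0261 cm², y = 7 cm, Ī = 1582.665 cm⁴.
By symmetry the centroid is at mid-height, ȳ = 7 cm.
All pieces are centred on the centroidal x-axis, so I = ΣĪ (holes subtracted) = 303.0756 cm⁴.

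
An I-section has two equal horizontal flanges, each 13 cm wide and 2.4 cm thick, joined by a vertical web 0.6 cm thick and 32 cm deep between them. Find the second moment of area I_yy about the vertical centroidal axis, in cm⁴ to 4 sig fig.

I_yy ≈ 879.4 cm⁴

Split into non-overlapping primitives; take the origin at the lower-left of the bounding box.
Bottom flange: 13 × 2.4, A = 31.2 cm², x = 6.5 cm, Ī = 439.4 cm⁴.
Web: 0.6 × 32, A = 19.2 cm², x = 6.5 cm, Ī = 0.576 cm⁴.
Top flange: 13 × 2.4, A = 31.2 cm², x = 6.5 cm, Ī = 439.4 cm⁴.
By symmetry the centroid is at mid-width, x̄ = 6.5 cm.
All pieces are centred on the vertical centroidal axis, so I = ΣĪ = 879.376 cm⁴.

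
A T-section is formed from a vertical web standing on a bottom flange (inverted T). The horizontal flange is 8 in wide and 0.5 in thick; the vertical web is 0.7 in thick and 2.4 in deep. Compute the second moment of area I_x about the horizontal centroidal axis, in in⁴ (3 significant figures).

I_x ≈ 3.38 in⁴

Split into non-overlapping primitives; take the origin at the lower-left of the bounding box.
Flange: 8 × 0.5, A = 4 in², y = 0.25 in, Ī = 0.083333 in⁴.
Web: 0.7 × 2.4, A = 1.68 in², y = 1.7 in, Ī = 0.8064 in⁴.
Centroid: ȳ = ΣA·y / ΣA = 0.67887 in.
Transfer each piece to the horizontal centroidal axis using Ī + A·d² with d = y − 0.67887:
  flange: d = -0.42887 in → contributes +0.81906 in⁴
  web: d = 1.0211 in → contributes +2.5581 in⁴
Total I = 3.3772 in⁴.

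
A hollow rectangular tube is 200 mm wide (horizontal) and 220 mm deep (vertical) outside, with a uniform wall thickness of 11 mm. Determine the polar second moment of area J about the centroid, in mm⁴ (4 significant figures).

J ≈ 1.159 × 10⁸ mm⁴

Break the section into simple shapes (no overlaps), measuring from the bottom-left corner of the bounding box.
Outer rectangle: 200 × 220, A = 44 000 mm², y = 110 mm, Ī = 177 466 667 mm⁴.
Inner void (subtracted): 178 × 198, A = 35 244 mm², y = 110 mm, Ī = 115 142 148 mm⁴.
By symmetry the centroid is at mid-height, ȳ = 110 mm.
All pieces are centred on the centroidal x-axis, so I = ΣĪ (holes subtracted) = 62 324 519 mm⁴.
Repeating about the centroidal y-axis gives I_y = 53 610 759 mm⁴.
Polar second moment: J = I_x + I_y = 115 935 277 mm⁴.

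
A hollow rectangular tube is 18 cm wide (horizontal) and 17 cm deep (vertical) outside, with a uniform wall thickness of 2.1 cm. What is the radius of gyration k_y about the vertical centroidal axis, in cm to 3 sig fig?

k_y ≈ 6.50 cm

Treat the section as a set of non-overlapping primitives; coordinates are from the bounding-box lower-left.
Outer rectangle: 18 × 17, A = 306 cm², x = 9 cm, Ī = 8 262 cm⁴.
Inner void (subtracted): 13.8 × 12.8, A = 176.64 cm², x = 9 cm, Ī = 2803.3 cm⁴.
By symmetry the centroid is at mid-width, x̄ = 9 cm.
All pieces are centred on the vertical centroidal axis, so I = ΣĪ (holes subtracted) = 5458.7 cm⁴.
Radius of gyration: k = √(I/A) = √(5458.7 / 129.36) = 6.496 cm.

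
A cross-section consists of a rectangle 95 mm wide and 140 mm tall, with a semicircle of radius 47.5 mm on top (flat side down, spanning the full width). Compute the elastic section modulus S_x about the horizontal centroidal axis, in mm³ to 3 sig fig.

S_x ≈ 4.57 × 10⁵ mm³

Break the section into simple shapes (no overlaps), measuring from the bottom-left corner of the bounding box.
Rectangular body: 95 × 140, A = 13 300 mm², y = 70 mm, Ī = 21 723 333 mm⁴.
Semicircular cap: semicircle r = 47.5, A = 3544.1 mm², y = 160.16 mm, Ī = 558 736 mm⁴.
Centroid: ȳ = ΣA·y / ΣA = 88.97 mm.
Transfer each piece to the horizontal centroidal axis using Ī + A·d² with d = y − 88.97:
  rectangular body: d = -18.97 mm → contributes +26 509 567 mm⁴
  semicircular cap: d = 71.189 mm → contributes +18 520 066 mm⁴
Total I = 45 029 633 mm⁴.
Extreme fibre distance c = 98.53 mm; S = I/c = 457 015 mm³.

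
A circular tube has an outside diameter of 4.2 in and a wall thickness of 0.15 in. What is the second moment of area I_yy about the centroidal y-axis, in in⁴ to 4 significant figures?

Decompose the section into non-overlapping parts with the origin at the bottom-left of its bounding rectangle.
Outer circle: ⌀4.2, A = 13.8544 in², x = 2.1 in, Ī = 15.2745 in⁴.
Bore (subtracted): ⌀3.9, A = 11.9459 in², x = 2.1 in, Ī = 11.3561 in⁴.
By symmetry the centroid is at mid-width, x̄ = 2.1 in.
All pieces are centred on the centroidal y-axis, so I = ΣĪ (holes subtracted) = 3.91843 in⁴.

I_yy ≈ 3.918 in⁴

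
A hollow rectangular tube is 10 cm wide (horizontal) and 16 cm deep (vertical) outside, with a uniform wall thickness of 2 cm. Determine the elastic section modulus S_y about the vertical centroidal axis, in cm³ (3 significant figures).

Decompose the section into non-overlapping parts with the origin at the bottom-left of its bounding rectangle.
Outer rectangle: 10 × 16, A = 160 cm², x = 5 cm, Ī = 1333.3 cm⁴.
Inner void (subtracted): 6 × 12, A = 72 cm², x = 5 cm, Ī = 216 cm⁴.
By symmetry the centroid is at mid-width, x̄ = 5 cm.
All pieces are centred on the vertical centroidal axis, so I = ΣĪ (holes subtracted) = 1117.3 cm⁴.
Extreme fibre distance c = 5 cm; S = I/c = 223.47 cm³.

S_y ≈ 223 cm³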